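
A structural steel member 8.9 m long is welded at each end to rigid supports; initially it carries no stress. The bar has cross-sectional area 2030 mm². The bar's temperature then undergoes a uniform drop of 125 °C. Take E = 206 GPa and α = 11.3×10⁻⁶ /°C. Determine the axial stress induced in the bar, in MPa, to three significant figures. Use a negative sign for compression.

Free thermal expansion αLΔT = 11.3e-6 · 8900 · -125 = -12.57 mm.
The walls impose strain ε = −(-12.57)/8900 = 1.4125e-03; σ = Eε = 206000 · 1.4125e-03 = 291 MPa.

291 MPa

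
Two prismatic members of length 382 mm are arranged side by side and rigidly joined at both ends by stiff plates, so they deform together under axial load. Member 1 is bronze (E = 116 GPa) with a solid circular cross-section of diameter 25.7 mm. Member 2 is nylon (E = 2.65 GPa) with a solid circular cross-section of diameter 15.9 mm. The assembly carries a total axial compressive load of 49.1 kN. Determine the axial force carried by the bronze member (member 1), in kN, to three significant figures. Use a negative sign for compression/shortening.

-48.7 kN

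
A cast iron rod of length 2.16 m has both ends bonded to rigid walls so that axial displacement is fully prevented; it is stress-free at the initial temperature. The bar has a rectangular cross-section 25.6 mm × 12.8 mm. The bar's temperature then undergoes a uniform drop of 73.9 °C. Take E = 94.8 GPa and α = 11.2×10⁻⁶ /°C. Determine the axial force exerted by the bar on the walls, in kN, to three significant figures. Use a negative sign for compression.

Free thermal expansion αLΔT = 11.2e-6 · 2160 · -73.9 = -1.788 mm.
The walls impose strain ε = −(-1.788)/2160 = 8.2768e-04; σ = Eε = 94800 · 8.2768e-04 = 78.46 MPa.
Wall reaction R = σ·A = 78.46·327.7 = 25710 N = 25.71 kN.

25.7 kN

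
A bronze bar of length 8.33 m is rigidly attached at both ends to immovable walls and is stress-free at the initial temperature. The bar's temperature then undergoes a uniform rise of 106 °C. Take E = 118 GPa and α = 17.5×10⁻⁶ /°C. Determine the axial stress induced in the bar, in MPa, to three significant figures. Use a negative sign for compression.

-219 MPa

Free thermal expansion αLΔT = 17.5e-6 · 8330 · 106 = 15.45 mm.
The walls impose strain ε = −(15.45)/8330 = -1.8550e-03; σ = Eε = 118000 · -1.8550e-03 = -218.9 MPa.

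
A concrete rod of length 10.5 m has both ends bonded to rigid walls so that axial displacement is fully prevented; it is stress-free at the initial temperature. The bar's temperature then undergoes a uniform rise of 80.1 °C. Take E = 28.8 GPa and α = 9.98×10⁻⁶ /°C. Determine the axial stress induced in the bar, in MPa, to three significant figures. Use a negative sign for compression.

Free thermal expansion αLΔT = 9.98e-6 · 10500 · 80.1 = 8.394 mm.
The walls impose strain ε = −(8.394)/10500 = -7.9940e-04; σ = Eε = 28800 · -7.9940e-04 = -23.02 MPa.

-23.0 MPa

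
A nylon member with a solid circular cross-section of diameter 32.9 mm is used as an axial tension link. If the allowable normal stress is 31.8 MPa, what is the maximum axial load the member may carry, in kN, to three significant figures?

A = 850.1 mm².
P_max = σ_allow · A = 31.8 · 850.1 = 27030 N = 27.03 kN.

27.0 kN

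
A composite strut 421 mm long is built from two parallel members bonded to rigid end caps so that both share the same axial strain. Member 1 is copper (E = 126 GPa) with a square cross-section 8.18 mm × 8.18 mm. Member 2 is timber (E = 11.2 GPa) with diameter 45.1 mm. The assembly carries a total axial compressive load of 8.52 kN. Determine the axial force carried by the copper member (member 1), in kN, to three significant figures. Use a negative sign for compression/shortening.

-2.73 kN

A_1 = 66.91 mm².
A_2 = 1598 mm².
Equal strain + equilibrium ⇒ each member carries load in proportion to AE: A₁E₁ = 8431000 N, A₂E₂ = 17890000 N, ΣAE = 26320000 N.
F₁ = P·A₁E₁/ΣAE = -8520·8431000/26320000 = -2729 N.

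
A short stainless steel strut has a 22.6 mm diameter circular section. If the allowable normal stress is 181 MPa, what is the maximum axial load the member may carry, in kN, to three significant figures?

A = 401.1 mm².
P_max = σ_allow · A = 181 · 401.1 = 72610 N = 72.61 kN.

72.6 kN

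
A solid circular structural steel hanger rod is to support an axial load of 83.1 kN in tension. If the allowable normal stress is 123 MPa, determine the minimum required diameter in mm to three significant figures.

Required area A ≥ P/σ_allow = 83100/123 = 675.6 mm².
For a solid circular section, d ≥ √(4A/π) = 29.33 mm.

29.3 mm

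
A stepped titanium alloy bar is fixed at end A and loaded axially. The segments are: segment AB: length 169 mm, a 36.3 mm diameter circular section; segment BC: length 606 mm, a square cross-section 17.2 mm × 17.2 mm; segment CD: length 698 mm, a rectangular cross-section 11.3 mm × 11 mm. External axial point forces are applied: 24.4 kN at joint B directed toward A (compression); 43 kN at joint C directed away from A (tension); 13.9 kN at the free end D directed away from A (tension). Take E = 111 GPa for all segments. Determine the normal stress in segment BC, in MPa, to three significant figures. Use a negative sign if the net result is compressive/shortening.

192 MPa

Internal axial forces (sectioning from the free end, tension +): N_CD = 13.9 kN, N_BC = 56.9 kN, N_AB = 32.5 kN.
A_BC = 295.8 mm².
σ_BC = N_BC/A_BC = 56900/295.8 = 192.3 MPa.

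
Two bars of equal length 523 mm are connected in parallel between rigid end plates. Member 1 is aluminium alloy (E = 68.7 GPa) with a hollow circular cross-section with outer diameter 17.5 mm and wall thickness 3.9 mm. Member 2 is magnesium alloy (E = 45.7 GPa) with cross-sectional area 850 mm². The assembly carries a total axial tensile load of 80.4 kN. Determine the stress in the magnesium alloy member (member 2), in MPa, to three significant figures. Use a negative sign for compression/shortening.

73.1 MPa

A_1 = 166.6 mm².
Equal strain + equilibrium ⇒ each member carries load in proportion to AE: A₁E₁ = 11450000 N, A₂E₂ = 38840000 N, ΣAE = 50290000 N.
σ₂ = P·E₂/ΣAE = 80400·45700/50290000 = 73.06 MPa.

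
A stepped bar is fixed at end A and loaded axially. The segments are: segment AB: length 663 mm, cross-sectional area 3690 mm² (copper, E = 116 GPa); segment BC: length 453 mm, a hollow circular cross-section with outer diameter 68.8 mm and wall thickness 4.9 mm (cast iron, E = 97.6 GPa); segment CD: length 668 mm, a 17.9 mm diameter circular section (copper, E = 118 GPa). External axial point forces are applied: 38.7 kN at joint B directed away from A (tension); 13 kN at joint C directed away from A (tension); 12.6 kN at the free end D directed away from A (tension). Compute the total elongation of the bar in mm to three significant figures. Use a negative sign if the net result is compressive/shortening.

Internal axial forces (sectioning from the free end, tension +): N_CD = 12.6 kN, N_BC = 25.6 kN, N_AB = 64.3 kN.
A_BC = 983.7 mm².
A_CD = 251.6 mm².
δ_AB = 64300·663/(3690·116000) = 0.0996 mm
δ_BC = 25600·453/(983.7·97600) = 0.1208 mm
δ_CD = 12600·668/(251.6·118000) = 0.2834 mm
δ = Σδ_i = 0.5038 mm.

0.504 mm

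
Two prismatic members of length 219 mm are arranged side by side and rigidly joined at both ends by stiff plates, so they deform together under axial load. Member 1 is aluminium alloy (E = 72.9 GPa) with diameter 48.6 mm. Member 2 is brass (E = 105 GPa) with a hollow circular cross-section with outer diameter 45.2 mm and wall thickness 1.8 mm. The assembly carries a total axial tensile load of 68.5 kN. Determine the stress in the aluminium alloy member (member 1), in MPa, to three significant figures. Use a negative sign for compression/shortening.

31.0 MPa

A_1 = 1855 mm².
A_2 = 245.4 mm².
Equal strain + equilibrium ⇒ each member carries load in proportion to AE: A₁E₁ = 135200000 N, A₂E₂ = 25770000 N, ΣAE = 161000000 N.
σ₁ = P·E₁/ΣAE = 68500·72900/161000000 = 31.02 MPa.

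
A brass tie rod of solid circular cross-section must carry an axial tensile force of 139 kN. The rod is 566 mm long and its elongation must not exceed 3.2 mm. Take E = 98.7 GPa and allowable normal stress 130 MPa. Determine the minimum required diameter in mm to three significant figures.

Required area A ≥ P/σ_allow = 139000/130 = 1069 mm².
For a solid circular section, d ≥ √(4A/π) = 36.9 mm.
Elongation limit: A ≥ PL/(Eδ_allow) = 139000·566/(98700·3.2) = 249.1 mm² ⇒ d ≥ 17.81 mm.
The stress limit governs.

36.9 mm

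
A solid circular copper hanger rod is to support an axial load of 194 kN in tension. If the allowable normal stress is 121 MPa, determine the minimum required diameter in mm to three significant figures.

Required area A ≥ P/σ_allow = 194000/121 = 1603 mm².
For a solid circular section, d ≥ √(4A/π) = 45.18 mm.

45.2 mm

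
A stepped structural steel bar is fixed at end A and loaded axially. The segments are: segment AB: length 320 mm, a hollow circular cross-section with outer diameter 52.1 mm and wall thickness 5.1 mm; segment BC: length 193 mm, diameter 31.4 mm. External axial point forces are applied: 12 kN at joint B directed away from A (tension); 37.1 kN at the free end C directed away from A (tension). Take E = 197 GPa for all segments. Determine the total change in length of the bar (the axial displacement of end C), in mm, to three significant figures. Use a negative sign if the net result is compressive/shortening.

0.153 mm

Internal axial forces (sectioning from the free end, tension +): N_BC = 37.1 kN, N_AB = 49.1 kN.
A_AB = 753 mm².
A_BC = 774.4 mm².
δ_AB = 49100·320/(753·197000) = 0.1059 mm
δ_BC = 37100·193/(774.4·197000) = 0.04694 mm
δ = Σδ_i = 0.1528 mm.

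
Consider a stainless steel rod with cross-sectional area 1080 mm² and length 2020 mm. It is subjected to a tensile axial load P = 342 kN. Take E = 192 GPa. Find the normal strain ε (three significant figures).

σ = N/A = 316.7 MPa; ε = σ/E = 316.7/192000 = 1.649e-03.

0.00165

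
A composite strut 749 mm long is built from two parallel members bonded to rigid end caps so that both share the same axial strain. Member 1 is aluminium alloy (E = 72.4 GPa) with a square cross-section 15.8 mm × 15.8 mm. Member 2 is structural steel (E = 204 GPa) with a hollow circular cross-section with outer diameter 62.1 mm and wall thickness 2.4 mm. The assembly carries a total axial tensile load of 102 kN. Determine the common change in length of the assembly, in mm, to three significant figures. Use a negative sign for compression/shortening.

A_1 = 249.6 mm².
A_2 = 450.1 mm².
Equal strain + equilibrium ⇒ each member carries load in proportion to AE: A₁E₁ = 18070000 N, A₂E₂ = 91830000 N, ΣAE = 109900000 N.
δ = PL/ΣAE = 102000·749/109900000 = 0.6952 mm.

0.695 mm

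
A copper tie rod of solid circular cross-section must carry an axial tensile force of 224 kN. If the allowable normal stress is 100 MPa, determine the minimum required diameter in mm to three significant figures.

Required area A ≥ P/σ_allow = 224000/100 = 2240 mm².
For a solid circular section, d ≥ √(4A/π) = 53.4 mm.

53.4 mm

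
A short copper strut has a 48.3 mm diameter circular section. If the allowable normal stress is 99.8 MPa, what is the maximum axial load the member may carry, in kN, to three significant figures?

A = 1832 mm².
P_max = σ_allow · A = 99.8 · 1832 = 182900 N = 182.9 kN.

183 kN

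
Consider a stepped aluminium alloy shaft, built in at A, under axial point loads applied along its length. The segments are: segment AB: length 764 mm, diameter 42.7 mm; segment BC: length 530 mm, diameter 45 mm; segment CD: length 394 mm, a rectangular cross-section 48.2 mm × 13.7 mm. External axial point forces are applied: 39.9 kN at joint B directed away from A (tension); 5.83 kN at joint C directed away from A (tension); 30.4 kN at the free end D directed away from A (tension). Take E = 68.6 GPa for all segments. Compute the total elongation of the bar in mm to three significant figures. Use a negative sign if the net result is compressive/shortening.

Internal axial forces (sectioning from the free end, tension +): N_CD = 30.4 kN, N_BC = 36.23 kN, N_AB = 76.13 kN.
A_AB = 1432 mm².
A_BC = 1590 mm².
A_CD = 660.3 mm².
δ_AB = 76130·764/(1432·68600) = 0.5921 mm
δ_BC = 36230·530/(1590·68600) = 0.176 mm
δ_CD = 30400·394/(660.3·68600) = 0.2644 mm
δ = Σδ_i = 1.032 mm.

1.03 mm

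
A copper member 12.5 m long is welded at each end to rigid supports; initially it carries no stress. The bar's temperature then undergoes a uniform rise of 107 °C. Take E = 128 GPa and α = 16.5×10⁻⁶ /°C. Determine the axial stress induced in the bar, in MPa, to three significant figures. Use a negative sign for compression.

-226 MPa

Free thermal expansion αLΔT = 16.5e-6 · 12500 · 107 = 22.07 mm.
The walls impose strain ε = −(22.07)/12500 = -1.7655e-03; σ = Eε = 128000 · -1.7655e-03 = -226 MPa.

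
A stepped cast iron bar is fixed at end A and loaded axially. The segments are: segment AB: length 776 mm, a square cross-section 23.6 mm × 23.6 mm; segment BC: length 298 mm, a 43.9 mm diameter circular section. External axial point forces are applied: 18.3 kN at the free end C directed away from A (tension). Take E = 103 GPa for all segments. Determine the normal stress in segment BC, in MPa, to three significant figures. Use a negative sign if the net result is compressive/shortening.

Internal axial forces (sectioning from the free end, tension +): N_BC = 18.3 kN, N_AB = 18.3 kN.
A_BC = 1514 mm².
σ_BC = N_BC/A_BC = 18300/1514 = 12.09 MPa.

12.1 MPa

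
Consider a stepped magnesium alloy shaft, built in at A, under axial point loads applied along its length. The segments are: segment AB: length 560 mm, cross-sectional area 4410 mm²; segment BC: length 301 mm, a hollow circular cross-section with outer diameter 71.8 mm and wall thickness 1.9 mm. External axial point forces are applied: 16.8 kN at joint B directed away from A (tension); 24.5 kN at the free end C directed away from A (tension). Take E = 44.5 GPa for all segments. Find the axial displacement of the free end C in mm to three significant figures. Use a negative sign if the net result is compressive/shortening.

0.515 mm

Internal axial forces (sectioning from the free end, tension +): N_BC = 24.5 kN, N_AB = 41.3 kN.
A_BC = 417.2 mm².
δ_AB = 41300·560/(4410·44500) = 0.1179 mm
δ_BC = 24500·301/(417.2·44500) = 0.3972 mm
δ = Σδ_i = 0.515 mm.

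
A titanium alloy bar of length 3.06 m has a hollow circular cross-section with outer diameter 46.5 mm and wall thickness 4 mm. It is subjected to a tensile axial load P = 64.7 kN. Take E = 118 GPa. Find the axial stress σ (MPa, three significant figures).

A = 534.1 mm².
σ = N/A = 64700/534.1 = 121.1 MPa.

121 MPa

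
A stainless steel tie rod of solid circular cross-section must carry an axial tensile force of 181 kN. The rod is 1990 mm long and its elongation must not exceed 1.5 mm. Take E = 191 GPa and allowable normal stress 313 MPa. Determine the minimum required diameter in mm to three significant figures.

Required area A ≥ P/σ_allow = 181000/313 = 578.3 mm².
For a solid circular section, d ≥ √(4A/π) = 27.13 mm.
Elongation limit: A ≥ PL/(Eδ_allow) = 181000·1990/(191000·1.5) = 1257 mm² ⇒ d ≥ 40.01 mm.
The elongation limit governs.

40.0 mm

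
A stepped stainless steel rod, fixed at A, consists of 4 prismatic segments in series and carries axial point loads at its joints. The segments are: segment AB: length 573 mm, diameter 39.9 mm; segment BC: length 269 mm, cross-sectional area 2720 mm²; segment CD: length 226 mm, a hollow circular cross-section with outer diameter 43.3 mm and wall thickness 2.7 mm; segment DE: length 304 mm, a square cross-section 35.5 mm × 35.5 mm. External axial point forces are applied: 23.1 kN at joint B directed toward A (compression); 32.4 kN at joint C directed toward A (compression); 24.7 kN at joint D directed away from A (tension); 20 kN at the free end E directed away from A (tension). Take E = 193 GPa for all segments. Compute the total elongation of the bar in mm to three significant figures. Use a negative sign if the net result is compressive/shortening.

Internal axial forces (sectioning from the free end, tension +): N_DE = 20 kN, N_CD = 44.7 kN, N_BC = 12.3 kN, N_AB = -10.8 kN.
A_AB = 1250 mm².
A_CD = 344.4 mm².
A_DE = 1260 mm².
δ_AB = -10800·573/(1250·193000) = -0.02564 mm
δ_BC = 12300·269/(2720·193000) = 0.006303 mm
δ_CD = 44700·226/(344.4·193000) = 0.152 mm
δ_DE = 20000·304/(1260·193000) = 0.025 mm
δ = Σδ_i = 0.1576 mm.

0.158 mm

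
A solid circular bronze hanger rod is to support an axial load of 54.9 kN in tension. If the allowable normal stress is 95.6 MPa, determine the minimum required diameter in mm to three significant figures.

Required area A ≥ P/σ_allow = 54900/95.6 = 574.3 mm².
For a solid circular section, d ≥ √(4A/π) = 27.04 mm.

27.0 mm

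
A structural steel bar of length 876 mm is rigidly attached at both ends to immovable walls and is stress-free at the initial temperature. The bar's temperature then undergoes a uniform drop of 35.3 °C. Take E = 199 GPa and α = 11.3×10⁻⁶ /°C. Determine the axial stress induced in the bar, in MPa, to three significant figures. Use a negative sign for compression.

Free thermal expansion αLΔT = 11.3e-6 · 876 · -35.3 = -0.3494 mm.
The walls impose strain ε = −(-0.3494)/876 = 3.9889e-04; σ = Eε = 199000 · 3.9889e-04 = 79.38 MPa.

79.4 MPa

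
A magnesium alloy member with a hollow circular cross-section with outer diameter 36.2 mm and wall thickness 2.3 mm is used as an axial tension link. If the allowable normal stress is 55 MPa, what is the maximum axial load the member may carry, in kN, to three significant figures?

A = 244.9 mm².
P_max = σ_allow · A = 55 · 244.9 = 13470 N = 13.47 kN.

13.5 kN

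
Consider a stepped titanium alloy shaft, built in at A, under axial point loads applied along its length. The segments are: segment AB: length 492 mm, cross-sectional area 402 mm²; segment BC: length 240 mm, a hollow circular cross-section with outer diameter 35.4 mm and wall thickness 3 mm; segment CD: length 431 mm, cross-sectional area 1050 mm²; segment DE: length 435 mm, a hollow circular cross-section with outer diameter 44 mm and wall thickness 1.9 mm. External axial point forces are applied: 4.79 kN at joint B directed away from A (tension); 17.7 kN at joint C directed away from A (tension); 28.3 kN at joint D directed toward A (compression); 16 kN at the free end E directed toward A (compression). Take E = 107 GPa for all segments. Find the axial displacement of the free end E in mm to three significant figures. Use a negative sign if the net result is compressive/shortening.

-0.874 mm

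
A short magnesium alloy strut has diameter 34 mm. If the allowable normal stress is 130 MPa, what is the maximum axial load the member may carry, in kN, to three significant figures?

118 kN

A = 907.9 mm².
P_max = σ_allow · A = 130 · 907.9 = 118000 N = 118 kN.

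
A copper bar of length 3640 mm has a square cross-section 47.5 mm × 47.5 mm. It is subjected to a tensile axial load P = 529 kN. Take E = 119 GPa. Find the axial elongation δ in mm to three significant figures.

A = 2256 mm².
δ_mech = NL/(AE) = 529000·3640/(2256·119000) = 7.172 mm.

7.17 mm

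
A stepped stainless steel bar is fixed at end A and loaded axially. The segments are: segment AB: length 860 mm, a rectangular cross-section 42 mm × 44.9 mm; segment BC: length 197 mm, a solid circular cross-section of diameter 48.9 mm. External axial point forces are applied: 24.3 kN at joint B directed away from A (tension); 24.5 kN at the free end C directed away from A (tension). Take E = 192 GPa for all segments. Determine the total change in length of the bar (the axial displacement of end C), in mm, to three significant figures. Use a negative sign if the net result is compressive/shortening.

0.129 mm

Internal axial forces (sectioning from the free end, tension +): N_BC = 24.5 kN, N_AB = 48.8 kN.
A_AB = 1886 mm².
A_BC = 1878 mm².
δ_AB = 48800·860/(1886·192000) = 0.1159 mm
δ_BC = 24500·197/(1878·192000) = 0.01339 mm
δ = Σδ_i = 0.1293 mm.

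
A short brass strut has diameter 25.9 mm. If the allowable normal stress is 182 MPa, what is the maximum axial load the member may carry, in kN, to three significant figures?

95.9 kN

A = 526.9 mm².
P_max = σ_allow · A = 182 · 526.9 = 95890 N = 95.89 kN.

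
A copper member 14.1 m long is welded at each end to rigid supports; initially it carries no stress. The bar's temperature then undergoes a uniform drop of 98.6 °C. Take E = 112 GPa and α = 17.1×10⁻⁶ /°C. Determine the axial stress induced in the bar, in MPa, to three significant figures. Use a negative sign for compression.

Free thermal expansion αLΔT = 17.1e-6 · 14100 · -98.6 = -23.77 mm.
The walls impose strain ε = −(-23.77)/14100 = 1.6861e-03; σ = Eε = 112000 · 1.6861e-03 = 188.8 MPa.

189 MPa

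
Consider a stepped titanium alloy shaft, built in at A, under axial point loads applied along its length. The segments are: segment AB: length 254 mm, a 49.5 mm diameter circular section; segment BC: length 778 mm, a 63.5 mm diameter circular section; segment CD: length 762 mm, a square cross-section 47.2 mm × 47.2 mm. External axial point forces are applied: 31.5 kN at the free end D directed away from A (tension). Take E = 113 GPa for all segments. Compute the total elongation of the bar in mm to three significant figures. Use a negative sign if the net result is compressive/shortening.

Internal axial forces (sectioning from the free end, tension +): N_CD = 31.5 kN, N_BC = 31.5 kN, N_AB = 31.5 kN.
A_AB = 1924 mm².
A_BC = 3167 mm².
A_CD = 2228 mm².
δ_AB = 31500·254/(1924·113000) = 0.03679 mm
δ_BC = 31500·778/(3167·113000) = 0.06848 mm
δ_CD = 31500·762/(2228·113000) = 0.09535 mm
δ = Σδ_i = 0.2006 mm.

0.201 mm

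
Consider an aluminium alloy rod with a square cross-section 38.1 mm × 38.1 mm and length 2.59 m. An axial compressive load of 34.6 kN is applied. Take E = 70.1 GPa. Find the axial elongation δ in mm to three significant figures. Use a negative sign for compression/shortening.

-0.881 mm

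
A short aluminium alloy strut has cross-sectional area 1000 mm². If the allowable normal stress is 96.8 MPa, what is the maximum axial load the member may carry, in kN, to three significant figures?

P_max = σ_allow · A = 96.8 · 1000 = 96800 N = 96.8 kN.

96.8 kN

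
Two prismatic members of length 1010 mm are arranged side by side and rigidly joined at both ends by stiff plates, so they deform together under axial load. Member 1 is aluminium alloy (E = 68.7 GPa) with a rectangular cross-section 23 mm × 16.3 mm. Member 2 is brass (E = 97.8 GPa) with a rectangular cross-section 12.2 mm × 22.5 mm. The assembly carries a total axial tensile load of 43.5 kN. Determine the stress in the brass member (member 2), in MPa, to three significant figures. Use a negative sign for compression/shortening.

A_1 = 374.9 mm².
A_2 = 274.5 mm².
Equal strain + equilibrium ⇒ each member carries load in proportion to AE: A₁E₁ = 25760000 N, A₂E₂ = 26850000 N, ΣAE = 52600000 N.
σ₂ = P·E₂/ΣAE = 43500·97800/52600000 = 80.88 MPa.

80.9 MPa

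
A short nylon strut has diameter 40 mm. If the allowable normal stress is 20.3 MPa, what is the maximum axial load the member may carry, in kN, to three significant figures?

A = 1257 mm².
P_max = σ_allow · A = 20.3 · 1257 = 25510 N = 25.51 kN.

25.5 kN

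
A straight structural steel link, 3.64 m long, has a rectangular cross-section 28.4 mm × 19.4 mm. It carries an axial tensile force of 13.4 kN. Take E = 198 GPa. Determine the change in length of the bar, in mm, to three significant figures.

A = 551 mm².
δ_mech = NL/(AE) = 13400·3640/(551·198000) = 0.4471 mm.

0.447 mm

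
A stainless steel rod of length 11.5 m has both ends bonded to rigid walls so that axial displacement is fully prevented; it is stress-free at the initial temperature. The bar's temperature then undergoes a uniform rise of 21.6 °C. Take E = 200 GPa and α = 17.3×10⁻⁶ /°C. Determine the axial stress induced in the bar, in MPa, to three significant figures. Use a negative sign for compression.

Free thermal expansion αLΔT = 17.3e-6 · 11500 · 21.6 = 4.297 mm.
The walls impose strain ε = −(4.297)/11500 = -3.7368e-04; σ = Eε = 200000 · -3.7368e-04 = -74.74 MPa.

-74.7 MPa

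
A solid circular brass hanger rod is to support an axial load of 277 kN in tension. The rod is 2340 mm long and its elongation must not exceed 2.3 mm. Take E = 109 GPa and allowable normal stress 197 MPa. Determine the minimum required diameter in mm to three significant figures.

57.4 mm

Required area A ≥ P/σ_allow = 277000/197 = 1406 mm².
For a solid circular section, d ≥ √(4A/π) = 42.31 mm.
Elongation limit: A ≥ PL/(Eδ_allow) = 277000·2340/(109000·2.3) = 2585 mm² ⇒ d ≥ 57.38 mm.
The elongation limit governs.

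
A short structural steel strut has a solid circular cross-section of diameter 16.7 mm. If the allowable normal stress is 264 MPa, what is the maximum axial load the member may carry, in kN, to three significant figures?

57.8 kN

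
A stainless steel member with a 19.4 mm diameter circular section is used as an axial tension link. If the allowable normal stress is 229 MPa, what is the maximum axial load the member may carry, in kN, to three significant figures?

A = 295.6 mm².
P_max = σ_allow · A = 229 · 295.6 = 67690 N = 67.69 kN.

67.7 kN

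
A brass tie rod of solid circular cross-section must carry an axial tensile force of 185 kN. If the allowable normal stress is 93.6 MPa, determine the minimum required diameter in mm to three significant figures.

Required area A ≥ P/σ_allow = 185000/93.6 = 1976 mm².
For a solid circular section, d ≥ √(4A/π) = 50.17 mm.

50.2 mm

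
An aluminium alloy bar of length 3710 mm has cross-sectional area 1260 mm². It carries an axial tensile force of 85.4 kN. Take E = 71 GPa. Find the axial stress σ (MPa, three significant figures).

67.8 MPa

σ = N/A = 85400/1260 = 67.78 MPa.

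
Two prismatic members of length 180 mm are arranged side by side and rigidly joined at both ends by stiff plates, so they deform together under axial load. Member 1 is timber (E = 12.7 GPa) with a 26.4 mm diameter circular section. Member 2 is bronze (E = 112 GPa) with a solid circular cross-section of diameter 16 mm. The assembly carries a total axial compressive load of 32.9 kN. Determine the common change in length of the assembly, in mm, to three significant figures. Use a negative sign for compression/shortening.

-0.201 mm

A_1 = 547.4 mm².
A_2 = 201.1 mm².
Equal strain + equilibrium ⇒ each member carries load in proportion to AE: A₁E₁ = 6952000 N, A₂E₂ = 22520000 N, ΣAE = 29470000 N.
δ = PL/ΣAE = -32900·180/29470000 = -0.2009 mm.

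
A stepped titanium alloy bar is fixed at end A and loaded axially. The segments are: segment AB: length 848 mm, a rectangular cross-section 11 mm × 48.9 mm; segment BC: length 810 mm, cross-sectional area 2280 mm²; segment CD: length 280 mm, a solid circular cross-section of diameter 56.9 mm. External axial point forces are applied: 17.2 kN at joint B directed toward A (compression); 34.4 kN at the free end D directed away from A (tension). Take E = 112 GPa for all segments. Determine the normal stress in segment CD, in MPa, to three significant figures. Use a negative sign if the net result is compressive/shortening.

13.5 MPa

Internal axial forces (sectioning from the free end, tension +): N_CD = 34.4 kN, N_BC = 34.4 kN, N_AB = 17.2 kN.
A_CD = 2543 mm².
σ_CD = N_CD/A_CD = 34400/2543 = 13.53 MPa.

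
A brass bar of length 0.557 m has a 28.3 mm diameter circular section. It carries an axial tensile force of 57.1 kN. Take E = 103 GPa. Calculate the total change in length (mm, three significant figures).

0.491 mm

A = 629 mm².
δ_mech = NL/(AE) = 57100·557/(629·103000) = 0.4909 mm.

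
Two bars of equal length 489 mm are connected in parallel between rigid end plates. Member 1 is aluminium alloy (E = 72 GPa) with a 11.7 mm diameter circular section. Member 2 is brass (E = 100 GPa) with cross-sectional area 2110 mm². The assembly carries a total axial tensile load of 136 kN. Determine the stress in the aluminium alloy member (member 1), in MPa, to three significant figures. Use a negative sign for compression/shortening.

44.8 MPa

A_1 = 107.5 mm².
Equal strain + equilibrium ⇒ each member carries load in proportion to AE: A₁E₁ = 7741000 N, A₂E₂ = 211000000 N, ΣAE = 218700000 N.
σ₁ = P·E₁/ΣAE = 136000·72000/218700000 = 44.77 MPa.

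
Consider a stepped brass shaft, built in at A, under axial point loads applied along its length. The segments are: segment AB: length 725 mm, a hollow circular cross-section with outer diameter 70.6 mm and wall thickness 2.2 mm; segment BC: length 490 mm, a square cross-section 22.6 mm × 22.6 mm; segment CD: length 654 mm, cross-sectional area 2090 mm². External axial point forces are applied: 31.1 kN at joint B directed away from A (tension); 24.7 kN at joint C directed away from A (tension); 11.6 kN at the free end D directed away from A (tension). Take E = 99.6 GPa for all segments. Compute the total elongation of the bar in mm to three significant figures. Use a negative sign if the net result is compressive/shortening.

1.42 mm

Internal axial forces (sectioning from the free end, tension +): N_CD = 11.6 kN, N_BC = 36.3 kN, N_AB = 67.4 kN.
A_AB = 472.7 mm².
A_BC = 510.8 mm².
δ_AB = 67400·725/(472.7·99600) = 1.038 mm
δ_BC = 36300·490/(510.8·99600) = 0.3496 mm
δ_CD = 11600·654/(2090·99600) = 0.03644 mm
δ = Σδ_i = 1.424 mm.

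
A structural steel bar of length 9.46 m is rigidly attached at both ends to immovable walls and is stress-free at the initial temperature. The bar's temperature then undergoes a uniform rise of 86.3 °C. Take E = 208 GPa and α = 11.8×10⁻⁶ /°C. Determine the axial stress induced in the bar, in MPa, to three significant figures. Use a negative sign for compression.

Free thermal expansion αLΔT = 11.8e-6 · 9460 · 86.3 = 9.633 mm.
The walls impose strain ε = −(9.633)/9460 = -1.0183e-03; σ = Eε = 208000 · -1.0183e-03 = -211.8 MPa.

-212 MPa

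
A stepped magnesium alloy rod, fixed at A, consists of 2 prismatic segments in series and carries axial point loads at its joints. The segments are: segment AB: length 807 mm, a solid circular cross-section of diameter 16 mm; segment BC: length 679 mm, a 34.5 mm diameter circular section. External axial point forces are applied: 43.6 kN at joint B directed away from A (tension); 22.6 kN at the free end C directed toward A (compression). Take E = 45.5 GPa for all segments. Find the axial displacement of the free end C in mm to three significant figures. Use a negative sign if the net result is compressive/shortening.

Internal axial forces (sectioning from the free end, tension +): N_BC = -22.6 kN, N_AB = 21 kN.
A_AB = 201.1 mm².
A_BC = 934.8 mm².
δ_AB = 21000·807/(201.1·45500) = 1.852 mm
δ_BC = -22600·679/(934.8·45500) = -0.3608 mm
δ = Σδ_i = 1.492 mm.

1.49 mm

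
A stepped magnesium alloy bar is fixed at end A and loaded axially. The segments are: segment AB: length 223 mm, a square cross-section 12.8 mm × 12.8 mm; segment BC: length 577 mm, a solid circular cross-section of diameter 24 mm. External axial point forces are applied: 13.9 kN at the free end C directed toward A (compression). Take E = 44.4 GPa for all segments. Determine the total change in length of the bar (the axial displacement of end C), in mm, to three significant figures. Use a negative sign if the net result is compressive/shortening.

-0.825 mm

Internal axial forces (sectioning from the free end, tension +): N_BC = -13.9 kN, N_AB = -13.9 kN.
A_AB = 163.8 mm².
A_BC = 452.4 mm².
δ_AB = -13900·223/(163.8·44400) = -0.4261 mm
δ_BC = -13900·577/(452.4·44400) = -0.3993 mm
δ = Σδ_i = -0.8254 mm.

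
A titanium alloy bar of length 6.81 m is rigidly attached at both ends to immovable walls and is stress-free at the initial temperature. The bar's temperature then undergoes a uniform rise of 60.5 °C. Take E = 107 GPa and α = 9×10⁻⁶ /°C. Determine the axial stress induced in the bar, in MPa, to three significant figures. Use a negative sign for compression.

Free thermal expansion αLΔT = 9e-6 · 6810 · 60.5 = 3.708 mm.
The walls impose strain ε = −(3.708)/6810 = -5.4450e-04; σ = Eε = 107000 · -5.4450e-04 = -58.26 MPa.

-58.3 MPa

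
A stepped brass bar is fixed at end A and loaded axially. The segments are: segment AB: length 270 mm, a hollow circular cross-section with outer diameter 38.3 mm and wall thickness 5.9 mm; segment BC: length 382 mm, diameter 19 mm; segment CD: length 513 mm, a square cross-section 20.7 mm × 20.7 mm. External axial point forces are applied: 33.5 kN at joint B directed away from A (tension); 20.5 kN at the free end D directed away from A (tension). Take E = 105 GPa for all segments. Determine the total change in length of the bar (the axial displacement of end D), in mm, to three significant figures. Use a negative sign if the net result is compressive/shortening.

Internal axial forces (sectioning from the free end, tension +): N_CD = 20.5 kN, N_BC = 20.5 kN, N_AB = 54 kN.
A_AB = 600.5 mm².
A_BC = 283.5 mm².
A_CD = 428.5 mm².
δ_AB = 54000·270/(600.5·105000) = 0.2312 mm
δ_BC = 20500·382/(283.5·105000) = 0.263 mm
δ_CD = 20500·513/(428.5·105000) = 0.2337 mm
δ = Σδ_i = 0.728 mm.

0.728 mm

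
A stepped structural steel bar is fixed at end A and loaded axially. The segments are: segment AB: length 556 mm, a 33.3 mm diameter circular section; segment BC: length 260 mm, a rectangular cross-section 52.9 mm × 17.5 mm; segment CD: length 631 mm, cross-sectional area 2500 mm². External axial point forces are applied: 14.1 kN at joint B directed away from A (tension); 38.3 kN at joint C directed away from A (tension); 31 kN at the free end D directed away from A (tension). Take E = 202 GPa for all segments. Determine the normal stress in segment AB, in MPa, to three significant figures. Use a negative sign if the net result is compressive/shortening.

95.8 MPa

Internal axial forces (sectioning from the free end, tension +): N_CD = 31 kN, N_BC = 69.3 kN, N_AB = 83.4 kN.
A_AB = 870.9 mm².
σ_AB = N_AB/A_AB = 83400/870.9 = 95.76 MPa.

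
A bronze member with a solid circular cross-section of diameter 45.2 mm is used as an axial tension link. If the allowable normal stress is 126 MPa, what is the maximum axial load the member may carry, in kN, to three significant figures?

A = 1605 mm².
P_max = σ_allow · A = 126 · 1605 = 202200 N = 202.2 kN.

202 kN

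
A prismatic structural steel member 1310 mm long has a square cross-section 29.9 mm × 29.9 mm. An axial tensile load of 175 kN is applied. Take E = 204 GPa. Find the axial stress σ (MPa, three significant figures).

196 MPa

A = 894 mm².
σ = N/A = 175000/894 = 195.7 MPa.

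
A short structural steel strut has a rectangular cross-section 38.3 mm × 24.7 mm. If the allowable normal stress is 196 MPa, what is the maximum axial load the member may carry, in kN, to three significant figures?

185 kN

A = 946 mm².
P_max = σ_allow · A = 196 · 946 = 185400 N = 185.4 kN.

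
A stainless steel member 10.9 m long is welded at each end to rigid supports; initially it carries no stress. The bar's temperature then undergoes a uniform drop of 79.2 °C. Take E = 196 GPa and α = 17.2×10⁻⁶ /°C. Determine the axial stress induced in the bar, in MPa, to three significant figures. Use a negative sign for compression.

Free thermal expansion αLΔT = 17.2e-6 · 10900 · -79.2 = -14.85 mm.
The walls impose strain ε = −(-14.85)/10900 = 1.3622e-03; σ = Eε = 196000 · 1.3622e-03 = 267 MPa.

267 MPa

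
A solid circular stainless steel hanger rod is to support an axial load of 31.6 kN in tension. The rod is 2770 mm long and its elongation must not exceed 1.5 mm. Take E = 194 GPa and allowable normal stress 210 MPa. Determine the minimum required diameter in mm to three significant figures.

Required area A ≥ P/σ_allow = 31600/210 = 150.5 mm².
For a solid circular section, d ≥ √(4A/π) = 13.84 mm.
Elongation limit: A ≥ PL/(Eδ_allow) = 31600·2770/(194000·1.5) = 300.8 mm² ⇒ d ≥ 19.57 mm.
The elongation limit governs.

19.6 mm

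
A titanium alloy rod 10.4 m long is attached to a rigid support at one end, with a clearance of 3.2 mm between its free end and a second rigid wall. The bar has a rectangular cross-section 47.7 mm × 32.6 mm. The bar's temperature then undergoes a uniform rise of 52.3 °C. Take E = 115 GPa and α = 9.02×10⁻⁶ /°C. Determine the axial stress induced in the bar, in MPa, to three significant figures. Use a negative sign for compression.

-18.9 MPa

Free thermal expansion αLΔT = 9.02e-6 · 10400 · 52.3 = 4.906 mm.
The walls engage after the gap closes; constrained expansion = 4.906 − 3.2 = 1.706 mm.
The walls impose strain ε = −(1.706)/10400 = -1.6405e-04; σ = Eε = 115000 · -1.6405e-04 = -18.87 MPa.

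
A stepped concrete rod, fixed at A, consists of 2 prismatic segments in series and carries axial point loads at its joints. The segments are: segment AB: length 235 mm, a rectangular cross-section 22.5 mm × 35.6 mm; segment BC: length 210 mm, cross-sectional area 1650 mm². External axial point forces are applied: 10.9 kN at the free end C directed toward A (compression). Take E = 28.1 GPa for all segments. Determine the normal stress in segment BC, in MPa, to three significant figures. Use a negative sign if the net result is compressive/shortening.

Internal axial forces (sectioning from the free end, tension +): N_BC = -10.9 kN, N_AB = -10.9 kN.
σ_BC = N_BC/A_BC = -10900/1650 = -6.606 MPa.

-6.61 MPa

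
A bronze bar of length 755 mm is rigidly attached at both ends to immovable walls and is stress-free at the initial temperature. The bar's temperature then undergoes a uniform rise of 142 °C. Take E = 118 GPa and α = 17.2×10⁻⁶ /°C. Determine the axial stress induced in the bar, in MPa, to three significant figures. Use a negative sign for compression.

Free thermal expansion αLΔT = 17.2e-6 · 755 · 142 = 1.844 mm.
The walls impose strain ε = −(1.844)/755 = -2.4424e-03; σ = Eε = 118000 · -2.4424e-03 = -288.2 MPa.

-288 MPa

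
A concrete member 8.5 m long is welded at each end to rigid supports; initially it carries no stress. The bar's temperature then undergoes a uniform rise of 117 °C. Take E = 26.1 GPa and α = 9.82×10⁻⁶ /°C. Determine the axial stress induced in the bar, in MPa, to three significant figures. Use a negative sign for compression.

-30.0 MPa

Free thermal expansion αLΔT = 9.82e-6 · 8500 · 117 = 9.766 mm.
The walls impose strain ε = −(9.766)/8500 = -1.1489e-03; σ = Eε = 26100 · -1.1489e-03 = -29.99 MPa.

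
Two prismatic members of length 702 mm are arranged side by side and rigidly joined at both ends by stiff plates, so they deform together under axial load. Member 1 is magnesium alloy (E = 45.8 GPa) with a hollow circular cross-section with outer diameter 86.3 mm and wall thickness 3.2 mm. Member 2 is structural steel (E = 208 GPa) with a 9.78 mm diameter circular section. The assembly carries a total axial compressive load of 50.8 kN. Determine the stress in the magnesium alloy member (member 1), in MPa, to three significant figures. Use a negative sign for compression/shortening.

-43.2 MPa

A_1 = 835.4 mm².
A_2 = 75.12 mm².
Equal strain + equilibrium ⇒ each member carries load in proportion to AE: A₁E₁ = 38260000 N, A₂E₂ = 15630000 N, ΣAE = 53890000 N.
σ₁ = P·E₁/ΣAE = -50800·45800/53890000 = -43.18 MPa.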